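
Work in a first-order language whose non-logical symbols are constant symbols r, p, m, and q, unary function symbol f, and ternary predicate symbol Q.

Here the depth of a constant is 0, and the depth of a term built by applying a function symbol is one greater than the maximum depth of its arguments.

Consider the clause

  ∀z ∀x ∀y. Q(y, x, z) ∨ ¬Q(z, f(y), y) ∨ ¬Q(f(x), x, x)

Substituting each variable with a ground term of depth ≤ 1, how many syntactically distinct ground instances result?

512

Ground terms of depth ≤ 1:
  Count level by level. With function symbols f/1, the terms of depth ≤ k are the 4 constants together with each function applied to depth-≤(k−1) tuples, so N_k = 4 + N_{k-1}.
  N_0 = 4
  N_1 = 4 + 4 = 8
  Explicitly: r, p, m, q, f(r), f(p), f(m), f(q).
So there are 8 ground terms available for substitution.
The clause has 3 distinct variables (z, x, y), each appearing in the body. In the free term algebra distinct substitutions yield syntactically distinct ground instances.
Number of ground instances = 8^3 = 512.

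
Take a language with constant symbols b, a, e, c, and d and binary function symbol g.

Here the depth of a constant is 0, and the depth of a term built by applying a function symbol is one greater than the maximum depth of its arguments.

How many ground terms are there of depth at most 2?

905

Write N_k for the number of ground terms of depth ≤ k. A term of depth ≤ k is either a constant or a function symbol applied to arguments of depth ≤ k−1, so N_k = 5 + N_{k-1}^2.
N_0 = 5
N_1 = 5 + 5^2 = 30
N_2 = 5 + 30^2 = 905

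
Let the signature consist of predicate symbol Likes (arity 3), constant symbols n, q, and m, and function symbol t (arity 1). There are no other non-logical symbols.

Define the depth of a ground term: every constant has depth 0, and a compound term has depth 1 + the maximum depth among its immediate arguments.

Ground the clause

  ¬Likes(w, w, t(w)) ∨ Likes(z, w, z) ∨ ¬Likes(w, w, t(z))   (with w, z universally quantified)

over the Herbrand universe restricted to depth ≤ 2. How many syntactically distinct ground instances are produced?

Ground terms of depth ≤ 2:
  Let N_k count ground terms of depth at most k. Each non-constant term of depth ≤ k is some function symbol applied to depth-≤(k−1) arguments, giving N_k = 3 + N_{k-1}.
  N_0 = 3
  N_1 = 3 + 3 = 6
  N_2 = 3 + 6 = 9
  Explicitly: n, q, m, t(n), t(q), t(m), t(t(n)), t(t(q)), t(t(m)).
So there are 9 ground terms available for substitution.
The clause has 2 distinct variables (w, z), each appearing in the body. In the free term algebra distinct substitutions yield syntactically distinct ground instances.
Number of ground instances = 9^2 = 81.

81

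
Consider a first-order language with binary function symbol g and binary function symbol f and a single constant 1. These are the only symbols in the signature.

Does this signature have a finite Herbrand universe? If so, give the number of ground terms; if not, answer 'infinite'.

The signature has at least one function symbol (g, arity 2) and at least one constant (1).
Iterating g gives infinitely many distinct ground terms: 1, g(1, 1), g(g(1, 1), g(1, 1)), ...
So the Herbrand universe is infinite.

infinite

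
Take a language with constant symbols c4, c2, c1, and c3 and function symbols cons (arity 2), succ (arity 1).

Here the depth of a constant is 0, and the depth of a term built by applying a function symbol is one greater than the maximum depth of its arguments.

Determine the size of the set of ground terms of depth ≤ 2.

604

Count level by level. With function symbols cons/2, succ/1, the terms of depth ≤ k are the 4 constants together with each function applied to depth-≤(k−1) tuples, so N_k = 4 + N_{k-1}^2 + N_{k-1}.
N_0 = 4
N_1 = 4 + 4^2 + 4 = 24
N_2 = 4 + 24^2 + 24 = 604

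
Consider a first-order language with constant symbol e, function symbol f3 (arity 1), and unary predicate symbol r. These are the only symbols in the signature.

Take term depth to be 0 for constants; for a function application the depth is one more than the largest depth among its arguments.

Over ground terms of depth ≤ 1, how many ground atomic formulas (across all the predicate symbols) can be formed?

2

First count ground terms of depth ≤ 1.
If N_k denotes the number of depth-≤k ground terms, the 1 constant gives N_0 = 1, and each function symbol of arity r contributes N_{k-1}^r new terms at level k: N_k = 1 + N_{k-1}.
N_0 = 1
N_1 = 1 + 1 = 2
Explicitly: e, f3(e).
So |H| = 2.
Each predicate of arity r yields |H|^r ground atoms (one per choice of an r-tuple from H):
  r: 2
Total ground atoms: 2.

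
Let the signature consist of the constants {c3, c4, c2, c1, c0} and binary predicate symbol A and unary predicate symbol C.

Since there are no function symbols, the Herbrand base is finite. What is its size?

With no function symbols, the Herbrand universe is just the 5 constants.
Ground atoms per predicate: A: 5^2 = 25, C: 5.
Herbrand base size = 25 + 5 = 30.

30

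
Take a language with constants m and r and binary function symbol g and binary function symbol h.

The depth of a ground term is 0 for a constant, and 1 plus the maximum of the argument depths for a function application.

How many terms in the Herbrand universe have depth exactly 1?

Let N_k = |{terms of depth ≤ k}|. Then N_0 = 2 and N_k = 2 + N_{k-1}^2 + N_{k-1}^2 for k ≥ 1 (one summand per function symbol, arity giving the exponent).
N_0 = 2
N_1 = 2 + 2^2 + 2^2 = 10
Terms of depth exactly 1: N_1 − N_0 = 10 − 2 = 8.

8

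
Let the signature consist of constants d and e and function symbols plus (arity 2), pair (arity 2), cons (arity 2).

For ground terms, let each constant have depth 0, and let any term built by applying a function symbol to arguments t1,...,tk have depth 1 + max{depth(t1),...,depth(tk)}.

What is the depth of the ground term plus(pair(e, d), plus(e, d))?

depth(pair(e, d)) = 1 + max(0, 0) = 1
depth(plus(e, d)) = 1 + max(0, 0) = 1
depth(plus(pair(e, d), plus(e, d))) = 1 + max(1, 1) = 2

2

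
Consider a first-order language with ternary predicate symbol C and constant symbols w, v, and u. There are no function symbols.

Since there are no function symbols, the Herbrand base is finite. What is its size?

27

With no function symbols, the Herbrand universe is just the 3 constants.
Ground atoms per predicate: C: 3^3 = 27.
Herbrand base size = 27 = 27.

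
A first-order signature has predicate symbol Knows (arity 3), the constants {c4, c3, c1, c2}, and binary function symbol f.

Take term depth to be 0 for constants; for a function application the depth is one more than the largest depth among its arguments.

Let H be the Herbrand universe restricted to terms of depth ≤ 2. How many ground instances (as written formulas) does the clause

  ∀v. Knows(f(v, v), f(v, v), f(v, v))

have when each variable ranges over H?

404

Ground terms of depth ≤ 2:
  Write N_k for the number of ground terms of depth ≤ k. A term of depth ≤ k is either a constant or a function symbol applied to arguments of depth ≤ k−1, so N_k = 4 + N_{k-1}^2.
  N_0 = 4
  N_1 = 4 + 4^2 = 20
  N_2 = 4 + 20^2 = 404
So there are 404 ground terms available for substitution.
The clause has 1 distinct variable (v), which appears in the body. In the free term algebra distinct substitutions yield syntactically distinct ground instances.
Number of ground instances = 404.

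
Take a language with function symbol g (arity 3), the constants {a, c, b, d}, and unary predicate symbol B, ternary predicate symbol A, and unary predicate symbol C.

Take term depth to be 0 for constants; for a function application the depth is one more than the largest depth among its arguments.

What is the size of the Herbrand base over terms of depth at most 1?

314568

First count ground terms of depth ≤ 1.
Count level by level. With function symbols g/3, the terms of depth ≤ k are the 4 constants together with each function applied to depth-≤(k−1) tuples, so N_k = 4 + N_{k-1}^3.
N_0 = 4
N_1 = 4 + 4^3 = 68
So |H| = 68.
Each predicate of arity r yields |H|^r ground atoms (one per choice of an r-tuple from H):
  B: 68;  A: 68^3 = 314432;  C: 68
Total ground atoms: 68 + 314432 + 68 = 314568.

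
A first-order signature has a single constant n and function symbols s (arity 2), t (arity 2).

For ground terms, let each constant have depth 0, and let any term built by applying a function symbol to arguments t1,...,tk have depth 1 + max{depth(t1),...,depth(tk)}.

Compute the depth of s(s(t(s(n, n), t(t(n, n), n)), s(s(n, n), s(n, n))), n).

depth(s(n, n)) = 1 + max(0, 0) = 1
depth(t(n, n)) = 1 + max(0, 0) = 1
depth(t(t(n, n), n)) = 1 + max(1, 0) = 2
depth(t(s(n, n), t(t(n, n), n))) = 1 + max(1, 2) = 3
depth(s(s(n, n), s(n, n))) = 1 + max(1, 1) = 2
depth(s(t(s(n, n), t(t(n, n), n)), s(s(n, n), s(n, n)))) = 1 + max(3, 2) = 4
depth(s(s(t(s(n, n), t(t(n, n), n)), s(s(n, n), s(n, n))), n)) = 1 + max(4, 0) = 5

5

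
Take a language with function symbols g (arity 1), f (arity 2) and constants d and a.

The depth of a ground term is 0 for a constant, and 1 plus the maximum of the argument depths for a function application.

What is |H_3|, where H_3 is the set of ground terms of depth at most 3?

Let N_k count ground terms of depth at most k. Each non-constant term of depth ≤ k is some function symbol applied to depth-≤(k−1) arguments, giving N_k = 2 + N_{k-1} + N_{k-1}^2.
N_0 = 2
N_1 = 2 + 2 + 2^2 = 8
N_2 = 2 + 8 + 8^2 = 74
N_3 = 2 + 74 + 74^2 = 5552

5552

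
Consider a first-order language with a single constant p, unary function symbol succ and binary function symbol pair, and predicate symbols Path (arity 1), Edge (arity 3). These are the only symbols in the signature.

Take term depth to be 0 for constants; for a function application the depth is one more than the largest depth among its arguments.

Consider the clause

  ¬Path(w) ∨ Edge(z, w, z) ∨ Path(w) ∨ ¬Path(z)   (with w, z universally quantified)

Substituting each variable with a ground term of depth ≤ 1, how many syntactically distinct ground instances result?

9

Ground terms of depth ≤ 1:
  If N_k denotes the number of depth-≤k ground terms, the 1 constant gives N_0 = 1, and each function symbol of arity r contributes N_{k-1}^r new terms at level k: N_k = 1 + N_{k-1} + N_{k-1}^2.
  N_0 = 1
  N_1 = 1 + 1 + 1^2 = 3
  Explicitly: p, succ(p), pair(p, p).
So there are 3 ground terms available for substitution.
The clause has 2 distinct variables (w, z), each appearing in the body. In the free term algebra distinct substitutions yield syntactically distinct ground instances.
Number of ground instances = 3^2 = 9.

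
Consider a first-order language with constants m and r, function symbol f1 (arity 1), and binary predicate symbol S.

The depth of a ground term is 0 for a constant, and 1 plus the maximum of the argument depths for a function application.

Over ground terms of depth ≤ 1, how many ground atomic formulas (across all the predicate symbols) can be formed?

First count ground terms of depth ≤ 1.
If N_k denotes the number of depth-≤k ground terms, the 2 constants give N_0 = 2, and each function symbol of arity r contributes N_{k-1}^r new terms at level k: N_k = 2 + N_{k-1}.
N_0 = 2
N_1 = 2 + 2 = 4
Explicitly: m, r, f1(m), f1(r).
So |H| = 4.
Each predicate of arity r yields |H|^r ground atoms (one per choice of an r-tuple from H):
  S: 4^2 = 16
Total ground atoms: 16.

16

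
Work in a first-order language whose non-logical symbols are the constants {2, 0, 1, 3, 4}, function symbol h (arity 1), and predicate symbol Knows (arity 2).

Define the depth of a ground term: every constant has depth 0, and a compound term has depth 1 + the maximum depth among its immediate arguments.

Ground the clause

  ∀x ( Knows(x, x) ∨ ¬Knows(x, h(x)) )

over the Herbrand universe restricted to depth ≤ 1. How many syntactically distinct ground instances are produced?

10

Ground terms of depth ≤ 1:
  Let N_k count ground terms of depth at most k. Each non-constant term of depth ≤ k is some function symbol applied to depth-≤(k−1) arguments, giving N_k = 5 + N_{k-1}.
  N_0 = 5
  N_1 = 5 + 5 = 10
So there are 10 ground terms available for substitution.
The body mentions the single quantified variable x; since ground terms form a free algebra, no two substitutions collapse to the same formula.
Number of ground instances = 10.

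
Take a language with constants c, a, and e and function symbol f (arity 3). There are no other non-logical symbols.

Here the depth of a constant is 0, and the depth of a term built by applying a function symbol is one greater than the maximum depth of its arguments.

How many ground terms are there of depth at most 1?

Write N_k for the number of ground terms of depth ≤ k. A term of depth ≤ k is either a constant or a function symbol applied to arguments of depth ≤ k−1, so N_k = 3 + N_{k-1}^3.
N_0 = 3
N_1 = 3 + 3^3 = 30

30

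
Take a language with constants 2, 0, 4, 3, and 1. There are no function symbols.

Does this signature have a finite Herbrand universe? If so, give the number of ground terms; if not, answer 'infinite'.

5

There are no function symbols, so every ground term is one of the 5 constants.
The Herbrand universe is {2, 0, 4, 3, 1}, which is finite with 5 elements.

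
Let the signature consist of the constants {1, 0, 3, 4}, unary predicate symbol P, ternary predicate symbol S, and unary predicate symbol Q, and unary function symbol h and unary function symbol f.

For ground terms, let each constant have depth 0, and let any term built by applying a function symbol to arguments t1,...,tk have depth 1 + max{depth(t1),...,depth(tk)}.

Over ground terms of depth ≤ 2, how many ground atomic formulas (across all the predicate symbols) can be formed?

First count ground terms of depth ≤ 2.
Let N_k = |{terms of depth ≤ k}|. Then N_0 = 4 and N_k = 4 + N_{k-1} + N_{k-1} for k ≥ 1 (one summand per function symbol, arity giving the exponent).
N_0 = 4
N_1 = 4 + 4 + 4 = 12
N_2 = 4 + 12 + 12 = 28
So |H| = 28.
Each predicate of arity r yields |H|^r ground atoms (one per choice of an r-tuple from H):
  P: 28;  S: 28^3 = 21952;  Q: 28
Total ground atoms: 28 + 21952 + 28 = 22008.

22008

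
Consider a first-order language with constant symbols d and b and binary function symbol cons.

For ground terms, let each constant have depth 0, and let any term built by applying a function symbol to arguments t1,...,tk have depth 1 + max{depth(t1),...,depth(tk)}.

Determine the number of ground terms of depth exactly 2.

Write N_k for the number of ground terms of depth ≤ k. A term of depth ≤ k is either a constant or a function symbol applied to arguments of depth ≤ k−1, so N_k = 2 + N_{k-1}^2.
N_0 = 2
N_1 = 2 + 2^2 = 6
N_2 = 2 + 6^2 = 38
Terms of depth exactly 2: N_2 − N_1 = 38 − 6 = 32.

32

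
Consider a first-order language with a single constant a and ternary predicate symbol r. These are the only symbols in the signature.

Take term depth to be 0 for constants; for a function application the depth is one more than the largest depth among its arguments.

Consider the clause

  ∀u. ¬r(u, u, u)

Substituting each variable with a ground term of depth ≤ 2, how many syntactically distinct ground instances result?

Ground terms of depth ≤ 2:
  With no function symbols every ground term is a constant, so there is exactly 1 ground term at every depth bound.
  N_0 = 1
  N_1 = 1
  N_2 = 1
  Explicitly: a.
So there is exactly 1 ground term available for substitution.
There is 1 variable to instantiate (u),  occurring in at least one literal, so different choices give different ground instances.
Number of ground instances = 1.

1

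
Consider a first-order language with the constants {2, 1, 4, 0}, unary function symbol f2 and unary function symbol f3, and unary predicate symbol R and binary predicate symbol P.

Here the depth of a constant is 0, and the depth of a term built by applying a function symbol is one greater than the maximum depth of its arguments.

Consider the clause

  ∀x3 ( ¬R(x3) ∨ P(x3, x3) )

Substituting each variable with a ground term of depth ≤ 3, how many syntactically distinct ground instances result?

60

Ground terms of depth ≤ 3:
  Let N_k = |{terms of depth ≤ k}|. Then N_0 = 4 and N_k = 4 + N_{k-1} + N_{k-1} for k ≥ 1 (one summand per function symbol, arity giving the exponent).
  N_0 = 4
  N_1 = 4 + 4 + 4 = 12
  N_2 = 4 + 12 + 12 = 28
  N_3 = 4 + 28 + 28 = 60
So there are 60 ground terms available for substitution.
There is 1 variable to instantiate (x3),  occurring in at least one literal, so different choices give different ground instances.
Number of ground instances = 60.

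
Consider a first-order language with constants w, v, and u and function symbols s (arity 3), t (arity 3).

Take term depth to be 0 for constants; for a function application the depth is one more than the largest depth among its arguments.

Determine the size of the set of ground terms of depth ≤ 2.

370389

If N_k denotes the number of depth-≤k ground terms, the 3 constants give N_0 = 3, and each function symbol of arity r contributes N_{k-1}^r new terms at level k: N_k = 3 + N_{k-1}^3 + N_{k-1}^3.
N_0 = 3
N_1 = 3 + 3^3 + 3^3 = 57
N_2 = 3 + 57^3 + 57^3 = 370389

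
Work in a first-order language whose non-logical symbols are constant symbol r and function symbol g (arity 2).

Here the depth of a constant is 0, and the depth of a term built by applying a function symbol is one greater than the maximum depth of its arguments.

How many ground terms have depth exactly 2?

3

If N_k denotes the number of depth-≤k ground terms, the 1 constant gives N_0 = 1, and each function symbol of arity r contributes N_{k-1}^r new terms at level k: N_k = 1 + N_{k-1}^2.
N_0 = 1
N_1 = 1 + 1^2 = 2
N_2 = 1 + 2^2 = 5
Terms of depth exactly 2: N_2 − N_1 = 5 − 2 = 3.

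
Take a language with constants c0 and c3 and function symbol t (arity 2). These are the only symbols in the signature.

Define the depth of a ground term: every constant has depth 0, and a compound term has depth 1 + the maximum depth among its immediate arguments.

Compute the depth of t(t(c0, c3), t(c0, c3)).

2

depth(t(c0, c3)) = 1 + max(0, 0) = 1
depth(t(t(c0, c3), t(c0, c3))) = 1 + max(1, 1) = 2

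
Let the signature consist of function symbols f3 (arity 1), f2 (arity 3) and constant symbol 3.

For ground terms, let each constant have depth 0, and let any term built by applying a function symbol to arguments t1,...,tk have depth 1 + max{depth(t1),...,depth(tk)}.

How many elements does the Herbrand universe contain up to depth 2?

31

Write N_k for the number of ground terms of depth ≤ k. A term of depth ≤ k is either a constant or a function symbol applied to arguments of depth ≤ k−1, so N_k = 1 + N_{k-1} + N_{k-1}^3.
N_0 = 1
N_1 = 1 + 1 + 1^3 = 3
N_2 = 1 + 3 + 3^3 = 31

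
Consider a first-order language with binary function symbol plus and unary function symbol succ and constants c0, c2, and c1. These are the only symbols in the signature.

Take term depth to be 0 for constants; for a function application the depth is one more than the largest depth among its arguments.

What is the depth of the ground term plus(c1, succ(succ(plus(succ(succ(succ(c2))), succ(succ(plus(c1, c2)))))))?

7

depth(succ(c2)) = 1 + depth(c2) = 1 + 0 = 1
depth(succ(succ(c2))) = 1 + depth(succ(c2)) = 1 + 1 = 2
depth(succ(succ(succ(c2)))) = 1 + depth(succ(succ(c2))) = 1 + 2 = 3
depth(plus(c1, c2)) = 1 + max(0, 0) = 1
depth(succ(plus(c1, c2))) = 1 + depth(plus(c1, c2)) = 1 + 1 = 2
depth(succ(succ(plus(c1, c2)))) = 1 + depth(succ(plus(c1, c2))) = 1 + 2 = 3
depth(plus(succ(succ(succ(c2))), succ(succ(plus(c1, c2))))) = 1 + max(3, 3) = 4
depth(succ(plus(succ(succ(succ(c2))), succ(succ(plus(c1, c2)))))) = 1 + depth(plus(succ(succ(succ(c2))), succ(succ(plus(c1, c2))))) = 1 + 4 = 5
depth(succ(succ(plus(succ(succ(succ(c2))), succ(succ(plus(c1, c2))))))) = 1 + depth(succ(plus(succ(succ(succ(c2))), succ(succ(plus(c1, c2)))))) = 1 + 5 = 6
depth(plus(c1, succ(succ(plus(succ(succ(succ(c2))), succ(succ(plus(c1, c2)))))))) = 1 + max(0, 6) = 7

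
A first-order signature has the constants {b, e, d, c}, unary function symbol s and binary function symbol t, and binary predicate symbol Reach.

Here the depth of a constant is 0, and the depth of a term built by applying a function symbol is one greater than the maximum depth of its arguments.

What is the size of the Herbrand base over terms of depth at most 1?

576

First count ground terms of depth ≤ 1.
Write N_k for the number of ground terms of depth ≤ k. A term of depth ≤ k is either a constant or a function symbol applied to arguments of depth ≤ k−1, so N_k = 4 + N_{k-1} + N_{k-1}^2.
N_0 = 4
N_1 = 4 + 4 + 4^2 = 24
So |H| = 24.
For each predicate symbol, the number of ground atoms is |H| raised to its arity; summing:
  Reach: 24^2 = 576
Total ground atoms: 576.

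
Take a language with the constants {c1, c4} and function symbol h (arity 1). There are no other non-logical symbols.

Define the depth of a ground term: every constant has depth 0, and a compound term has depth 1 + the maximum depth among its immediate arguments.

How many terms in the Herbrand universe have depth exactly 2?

Let N_k = |{terms of depth ≤ k}|. Then N_0 = 2 and N_k = 2 + N_{k-1} for k ≥ 1 (one summand per function symbol, arity giving the exponent).
N_0 = 2
N_1 = 2 + 2 = 4
N_2 = 2 + 4 = 6
Terms of depth exactly 2: N_2 − N_1 = 6 − 4 = 2.

2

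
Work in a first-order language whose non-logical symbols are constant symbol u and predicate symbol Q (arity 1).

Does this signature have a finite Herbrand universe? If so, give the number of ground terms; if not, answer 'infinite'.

1

There are no function symbols, so the only ground term is the single constant.
The Herbrand universe is {u}, finite with 1 element.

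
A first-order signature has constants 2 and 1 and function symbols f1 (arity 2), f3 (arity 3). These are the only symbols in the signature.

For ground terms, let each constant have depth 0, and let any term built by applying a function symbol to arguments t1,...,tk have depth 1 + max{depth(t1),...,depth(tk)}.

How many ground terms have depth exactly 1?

12

If N_k denotes the number of depth-≤k ground terms, the 2 constants give N_0 = 2, and each function symbol of arity r contributes N_{k-1}^r new terms at level k: N_k = 2 + N_{k-1}^2 + N_{k-1}^3.
N_0 = 2
N_1 = 2 + 2^2 + 2^3 = 14
Terms of depth exactly 1: N_1 − N_0 = 14 − 2 = 12.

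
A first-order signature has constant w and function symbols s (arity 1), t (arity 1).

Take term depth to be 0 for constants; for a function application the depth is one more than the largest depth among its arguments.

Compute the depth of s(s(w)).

2

depth(s(w)) = 1 + depth(w) = 1 + 0 = 1
depth(s(s(w))) = 1 + depth(s(w)) = 1 + 1 = 2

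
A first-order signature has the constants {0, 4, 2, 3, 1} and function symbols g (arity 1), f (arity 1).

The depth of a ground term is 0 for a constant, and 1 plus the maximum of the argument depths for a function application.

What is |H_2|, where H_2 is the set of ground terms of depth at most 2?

35

Write N_k for the number of ground terms of depth ≤ k. A term of depth ≤ k is either a constant or a function symbol applied to arguments of depth ≤ k−1, so N_k = 5 + N_{k-1} + N_{k-1}.
N_0 = 5
N_1 = 5 + 5 + 5 = 15
N_2 = 5 + 15 + 15 = 35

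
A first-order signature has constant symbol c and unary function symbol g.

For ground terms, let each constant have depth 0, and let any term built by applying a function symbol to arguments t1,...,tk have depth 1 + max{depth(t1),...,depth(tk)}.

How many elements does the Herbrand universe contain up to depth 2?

3

Let N_k = |{terms of depth ≤ k}|. Then N_0 = 1 and N_k = 1 + N_{k-1} for k ≥ 1 (one summand per function symbol, arity giving the exponent).
N_0 = 1
N_1 = 1 + 1 = 2
N_2 = 1 + 2 = 3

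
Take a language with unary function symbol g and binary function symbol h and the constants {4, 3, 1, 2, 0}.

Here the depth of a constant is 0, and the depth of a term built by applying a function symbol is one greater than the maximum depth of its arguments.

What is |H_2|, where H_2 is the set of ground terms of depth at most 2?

1265

Write N_k for the number of ground terms of depth ≤ k. A term of depth ≤ k is either a constant or a function symbol applied to arguments of depth ≤ k−1, so N_k = 5 + N_{k-1} + N_{k-1}^2.
N_0 = 5
N_1 = 5 + 5 + 5^2 = 35
N_2 = 5 + 35 + 35^2 = 1265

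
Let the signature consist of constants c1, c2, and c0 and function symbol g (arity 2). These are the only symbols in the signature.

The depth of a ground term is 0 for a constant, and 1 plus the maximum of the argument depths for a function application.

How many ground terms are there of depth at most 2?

147

Write N_k for the number of ground terms of depth ≤ k. A term of depth ≤ k is either a constant or a function symbol applied to arguments of depth ≤ k−1, so N_k = 3 + N_{k-1}^2.
N_0 = 3
N_1 = 3 + 3^2 = 12
N_2 = 3 + 12^2 = 147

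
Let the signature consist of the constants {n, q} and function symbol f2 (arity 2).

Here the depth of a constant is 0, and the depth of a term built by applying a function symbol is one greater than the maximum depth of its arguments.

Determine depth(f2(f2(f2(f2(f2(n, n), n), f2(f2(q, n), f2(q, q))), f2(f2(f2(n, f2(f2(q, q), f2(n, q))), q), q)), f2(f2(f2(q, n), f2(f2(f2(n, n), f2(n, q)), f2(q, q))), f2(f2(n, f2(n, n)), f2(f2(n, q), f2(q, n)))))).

depth(f2(n, n)) = 1 + max(0, 0) = 1
depth(f2(f2(n, n), n)) = 1 + max(1, 0) = 2
depth(f2(q, n)) = 1 + max(0, 0) = 1
depth(f2(q, q)) = 1 + max(0, 0) = 1
depth(f2(f2(q, n), f2(q, q))) = 1 + max(1, 1) = 2
depth(f2(f2(f2(n, n), n), f2(f2(q, n), f2(q, q)))) = 1 + max(2, 2) = 3
depth(f2(n, q)) = 1 + max(0, 0) = 1
depth(f2(f2(q, q), f2(n, q))) = 1 + max(1, 1) = 2
depth(f2(n, f2(f2(q, q), f2(n, q)))) = 1 + max(0, 2) = 3
depth(f2(f2(n, f2(f2(q, q), f2(n, q))), q)) = 1 + max(3, 0) = 4
depth(f2(f2(f2(n, f2(f2(q, q), f2(n, q))), q), q)) = 1 + max(4, 0) = 5
depth(f2(f2(f2(f2(n, n), n), f2(f2(q, n), f2(q, q))), f2(f2(f2(n, f2(f2(q, q), f2(n, q))), q), q))) = 1 + max(3, 5) = 6
depth(f2(f2(n, n), f2(n, q))) = 1 + max(1, 1) = 2
depth(f2(f2(f2(n, n), f2(n, q)), f2(q, q))) = 1 + max(2, 1) = 3
depth(f2(f2(q, n), f2(f2(f2(n, n), f2(n, q)), f2(q, q)))) = 1 + max(1, 3) = 4
depth(f2(n, f2(n, n))) = 1 + max(0, 1) = 2
depth(f2(f2(n, q), f2(q, n))) = 1 + max(1, 1) = 2
depth(f2(f2(n, f2(n, n)), f2(f2(n, q), f2(q, n)))) = 1 + max(2, 2) = 3
depth(f2(f2(f2(q, n), f2(f2(f2(n, n), f2(n, q)), f2(q, q))), f2(f2(n, f2(n, n)), f2(f2(n, q), f2(q, n))))) = 1 + max(4, 3) = 5
depth(f2(f2(f2(f2(f2(n, n), n), f2(f2(q, n), f2(q, q))), f2(f2(f2(n, f2(f2(q, q), f2(n, q))), q), q)), f2(f2(f2(q, n), f2(f2(f2(n, n), f2(n, q)), f2(q, q))), f2(f2(n, f2(n, n)), f2(f2(n, q), f2(q, n)))))) = 1 + max(6, 5) = 7

7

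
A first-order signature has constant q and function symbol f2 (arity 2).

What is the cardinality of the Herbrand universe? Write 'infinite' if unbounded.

The signature has at least one function symbol (f2, arity 2) and at least one constant (q).
Iterating f2 gives infinitely many distinct ground terms: q, f2(q, q), f2(f2(q, q), f2(q, q)), ...
So the Herbrand universe is infinite.

infinite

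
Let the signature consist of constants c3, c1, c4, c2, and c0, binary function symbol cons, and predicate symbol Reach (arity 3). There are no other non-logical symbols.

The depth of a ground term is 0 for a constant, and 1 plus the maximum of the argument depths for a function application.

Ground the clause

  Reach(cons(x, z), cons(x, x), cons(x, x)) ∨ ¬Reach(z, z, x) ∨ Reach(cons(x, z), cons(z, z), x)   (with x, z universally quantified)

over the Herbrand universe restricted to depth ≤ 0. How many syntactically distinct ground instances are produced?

25

Ground terms of depth ≤ 0:
  Count level by level. With function symbols cons/2, the terms of depth ≤ k are the 5 constants together with each function applied to depth-≤(k−1) tuples, so N_k = 5 + N_{k-1}^2.
  N_0 = 5
  Explicitly: c3, c1, c4, c2, c0.
So there are 5 ground terms available for substitution.
Each of x, z ranges independently over the available ground terms, and distinct assignments produce distinct instances.
Number of ground instances = 5^2 = 25.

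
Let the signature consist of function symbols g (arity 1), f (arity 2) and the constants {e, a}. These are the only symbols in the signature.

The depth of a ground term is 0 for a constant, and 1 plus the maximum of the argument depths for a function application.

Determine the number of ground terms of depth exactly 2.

66

Count level by level. With function symbols g/1, f/2, the terms of depth ≤ k are the 2 constants together with each function applied to depth-≤(k−1) tuples, so N_k = 2 + N_{k-1} + N_{k-1}^2.
N_0 = 2
N_1 = 2 + 2 + 2^2 = 8
N_2 = 2 + 8 + 8^2 = 74
Terms of depth exactly 2: N_2 − N_1 = 74 − 8 = 66.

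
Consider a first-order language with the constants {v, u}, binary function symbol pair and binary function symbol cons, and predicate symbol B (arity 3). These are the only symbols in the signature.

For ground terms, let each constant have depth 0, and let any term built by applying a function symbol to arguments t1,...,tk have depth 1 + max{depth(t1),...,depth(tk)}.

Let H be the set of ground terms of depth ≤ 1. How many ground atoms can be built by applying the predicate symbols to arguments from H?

1000

First count ground terms of depth ≤ 1.
Let N_k count ground terms of depth at most k. Each non-constant term of depth ≤ k is some function symbol applied to depth-≤(k−1) arguments, giving N_k = 2 + N_{k-1}^2 + N_{k-1}^2.
N_0 = 2
N_1 = 2 + 2^2 + 2^2 = 10
So |H| = 10.
Ground atoms are formed by filling each argument slot of a predicate with a term from H, so an r-ary predicate gives |H|^r atoms:
  B: 10^3 = 1000
Total ground atoms: 1000.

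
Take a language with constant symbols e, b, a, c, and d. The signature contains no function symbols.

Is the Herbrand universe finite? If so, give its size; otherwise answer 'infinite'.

There are no function symbols, so every ground term is one of the 5 constants.
The Herbrand universe is {e, b, a, c, d}, which is finite with 5 elements.

5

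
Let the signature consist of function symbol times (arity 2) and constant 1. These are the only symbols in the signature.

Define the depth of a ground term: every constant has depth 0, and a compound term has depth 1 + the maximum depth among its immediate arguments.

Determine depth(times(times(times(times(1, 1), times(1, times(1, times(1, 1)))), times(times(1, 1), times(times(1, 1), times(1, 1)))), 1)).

depth(times(1, 1)) = 1 + max(0, 0) = 1
depth(times(1, times(1, 1))) = 1 + max(0, 1) = 2
depth(times(1, times(1, times(1, 1)))) = 1 + max(0, 2) = 3
depth(times(times(1, 1), times(1, times(1, times(1, 1))))) = 1 + max(1, 3) = 4
depth(times(times(1, 1), times(1, 1))) = 1 + max(1, 1) = 2
depth(times(times(1, 1), times(times(1, 1), times(1, 1)))) = 1 + max(1, 2) = 3
depth(times(times(times(1, 1), times(1, times(1, times(1, 1)))), times(times(1, 1), times(times(1, 1), times(1, 1))))) = 1 + max(4, 3) = 5
depth(times(times(times(times(1, 1), times(1, times(1, times(1, 1)))), times(times(1, 1), times(times(1, 1), times(1, 1)))), 1)) = 1 + max(5, 0) = 6

6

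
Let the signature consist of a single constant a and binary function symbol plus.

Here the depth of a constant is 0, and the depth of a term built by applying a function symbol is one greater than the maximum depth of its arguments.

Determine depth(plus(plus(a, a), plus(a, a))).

depth(plus(a, a)) = 1 + max(0, 0) = 1
depth(plus(plus(a, a), plus(a, a))) = 1 + max(1, 1) = 2

2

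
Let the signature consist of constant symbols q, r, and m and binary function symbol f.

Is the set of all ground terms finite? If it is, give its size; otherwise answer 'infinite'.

The signature has at least one function symbol (f, arity 2) and at least one constant (q).
Iterating f gives infinitely many distinct ground terms: q, f(q, q), f(f(q, q), f(q, q)), ...
So the Herbrand universe is infinite.

infinite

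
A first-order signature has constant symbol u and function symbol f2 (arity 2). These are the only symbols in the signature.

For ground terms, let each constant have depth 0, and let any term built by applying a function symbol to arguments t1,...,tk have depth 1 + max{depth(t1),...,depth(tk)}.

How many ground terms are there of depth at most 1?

2

Write N_k for the number of ground terms of depth ≤ k. A term of depth ≤ k is either a constant or a function symbol applied to arguments of depth ≤ k−1, so N_k = 1 + N_{k-1}^2.
N_0 = 1
N_1 = 1 + 1^2 = 2
Explicitly: u, f2(u, u).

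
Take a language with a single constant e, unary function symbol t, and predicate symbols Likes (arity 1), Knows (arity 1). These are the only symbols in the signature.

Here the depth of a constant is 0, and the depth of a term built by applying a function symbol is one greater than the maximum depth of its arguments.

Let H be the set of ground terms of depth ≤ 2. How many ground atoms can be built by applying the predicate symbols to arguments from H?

First count ground terms of depth ≤ 2.
Let N_k count ground terms of depth at most k. Each non-constant term of depth ≤ k is some function symbol applied to depth-≤(k−1) arguments, giving N_k = 1 + N_{k-1}.
N_0 = 1
N_1 = 1 + 1 = 2
N_2 = 1 + 2 = 3
So |H| = 3.
For each predicate symbol, the number of ground atoms is |H| raised to its arity; summing:
  Likes: 3;  Knows: 3
Total ground atoms: 3 + 3 = 6.

6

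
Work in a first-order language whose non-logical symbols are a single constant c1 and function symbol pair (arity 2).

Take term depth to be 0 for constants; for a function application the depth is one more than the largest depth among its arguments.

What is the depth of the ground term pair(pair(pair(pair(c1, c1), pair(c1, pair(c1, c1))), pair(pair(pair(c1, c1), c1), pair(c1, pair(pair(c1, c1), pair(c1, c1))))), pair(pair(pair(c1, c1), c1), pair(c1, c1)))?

6

depth(pair(c1, c1)) = 1 + max(0, 0) = 1
depth(pair(c1, pair(c1, c1))) = 1 + max(0, 1) = 2
depth(pair(pair(c1, c1), pair(c1, pair(c1, c1)))) = 1 + max(1, 2) = 3
depth(pair(pair(c1, c1), c1)) = 1 + max(1, 0) = 2
depth(pair(pair(c1, c1), pair(c1, c1))) = 1 + max(1, 1) = 2
depth(pair(c1, pair(pair(c1, c1), pair(c1, c1)))) = 1 + max(0, 2) = 3
depth(pair(pair(pair(c1, c1), c1), pair(c1, pair(pair(c1, c1), pair(c1, c1))))) = 1 + max(2, 3) = 4
depth(pair(pair(pair(c1, c1), pair(c1, pair(c1, c1))), pair(pair(pair(c1, c1), c1), pair(c1, pair(pair(c1, c1), pair(c1, c1)))))) = 1 + max(3, 4) = 5
depth(pair(pair(pair(c1, c1), c1), pair(c1, c1))) = 1 + max(2, 1) = 3
depth(pair(pair(pair(pair(c1, c1), pair(c1, pair(c1, c1))), pair(pair(pair(c1, c1), c1), pair(c1, pair(pair(c1, c1), pair(c1, c1))))), pair(pair(pair(c1, c1), c1), pair(c1, c1)))) = 1 + max(5, 3) = 6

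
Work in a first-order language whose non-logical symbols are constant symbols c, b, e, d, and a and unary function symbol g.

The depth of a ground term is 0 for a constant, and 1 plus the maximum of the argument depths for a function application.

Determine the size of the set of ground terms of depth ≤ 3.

20

Write N_k for the number of ground terms of depth ≤ k. A term of depth ≤ k is either a constant or a function symbol applied to arguments of depth ≤ k−1, so N_k = 5 + N_{k-1}.
N_0 = 5
N_1 = 5 + 5 = 10
N_2 = 5 + 10 = 15
N_3 = 5 + 15 = 20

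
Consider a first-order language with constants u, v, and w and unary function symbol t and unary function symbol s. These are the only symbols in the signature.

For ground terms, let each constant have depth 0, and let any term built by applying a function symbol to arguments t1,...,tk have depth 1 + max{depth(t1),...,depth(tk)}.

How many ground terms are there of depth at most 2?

21

Let N_k = |{terms of depth ≤ k}|. Then N_0 = 3 and N_k = 3 + N_{k-1} + N_{k-1} for k ≥ 1 (one summand per function symbol, arity giving the exponent).
N_0 = 3
N_1 = 3 + 3 + 3 = 9
N_2 = 3 + 9 + 9 = 21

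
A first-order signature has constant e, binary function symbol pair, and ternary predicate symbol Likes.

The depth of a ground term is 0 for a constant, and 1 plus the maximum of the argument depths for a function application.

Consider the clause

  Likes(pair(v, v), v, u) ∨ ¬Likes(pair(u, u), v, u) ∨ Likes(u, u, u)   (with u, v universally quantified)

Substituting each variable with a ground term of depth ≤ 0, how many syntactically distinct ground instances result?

1

Ground terms of depth ≤ 0:
  Write N_k for the number of ground terms of depth ≤ k. A term of depth ≤ k is either a constant or a function symbol applied to arguments of depth ≤ k−1, so N_k = 1 + N_{k-1}^2.
  N_0 = 1
  Explicitly: e.
So there is exactly 1 ground term available for substitution.
The body mentions every one of the 2 quantified variables; since ground terms form a free algebra, no two substitutions collapse to the same formula.
Number of ground instances = 1^2 = 1.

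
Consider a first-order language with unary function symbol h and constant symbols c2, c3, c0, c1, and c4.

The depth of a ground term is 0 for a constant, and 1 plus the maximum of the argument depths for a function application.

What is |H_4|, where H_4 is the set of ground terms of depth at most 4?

Write N_k for the number of ground terms of depth ≤ k. A term of depth ≤ k is either a constant or a function symbol applied to arguments of depth ≤ k−1, so N_k = 5 + N_{k-1}.
N_0 = 5
N_1 = 5 + 5 = 10
N_2 = 5 + 10 = 15
N_3 = 5 + 15 = 20
N_4 = 5 + 20 = 25

25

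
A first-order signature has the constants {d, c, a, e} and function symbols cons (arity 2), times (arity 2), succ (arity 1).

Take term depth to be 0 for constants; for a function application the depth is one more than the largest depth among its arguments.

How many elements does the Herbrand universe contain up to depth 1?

40

Write N_k for the number of ground terms of depth ≤ k. A term of depth ≤ k is either a constant or a function symbol applied to arguments of depth ≤ k−1, so N_k = 4 + N_{k-1}^2 + N_{k-1}^2 + N_{k-1}.
N_0 = 4
N_1 = 4 + 4^2 + 4^2 + 4 = 40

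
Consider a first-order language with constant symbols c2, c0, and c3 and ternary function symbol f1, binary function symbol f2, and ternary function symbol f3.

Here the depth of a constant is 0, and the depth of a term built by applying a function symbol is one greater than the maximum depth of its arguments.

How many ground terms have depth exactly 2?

Let N_k count ground terms of depth at most k. Each non-constant term of depth ≤ k is some function symbol applied to depth-≤(k−1) arguments, giving N_k = 3 + N_{k-1}^3 + N_{k-1}^2 + N_{k-1}^3.
N_0 = 3
N_1 = 3 + 3^3 + 3^2 + 3^3 = 66
N_2 = 3 + 66^3 + 66^2 + 66^3 = 579351
Terms of depth exactly 2: N_2 − N_1 = 579351 − 66 = 579285.

579285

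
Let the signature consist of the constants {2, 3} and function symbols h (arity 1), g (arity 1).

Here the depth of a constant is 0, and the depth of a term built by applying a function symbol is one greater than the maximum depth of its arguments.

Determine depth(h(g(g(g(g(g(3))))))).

6

depth(g(3)) = 1 + depth(3) = 1 + 0 = 1
depth(g(g(3))) = 1 + depth(g(3)) = 1 + 1 = 2
depth(g(g(g(3)))) = 1 + depth(g(g(3))) = 1 + 2 = 3
depth(g(g(g(g(3))))) = 1 + depth(g(g(g(3)))) = 1 + 3 = 4
depth(g(g(g(g(g(3)))))) = 1 + depth(g(g(g(g(3))))) = 1 + 4 = 5
depth(h(g(g(g(g(g(3))))))) = 1 + depth(g(g(g(g(g(3)))))) = 1 + 5 = 6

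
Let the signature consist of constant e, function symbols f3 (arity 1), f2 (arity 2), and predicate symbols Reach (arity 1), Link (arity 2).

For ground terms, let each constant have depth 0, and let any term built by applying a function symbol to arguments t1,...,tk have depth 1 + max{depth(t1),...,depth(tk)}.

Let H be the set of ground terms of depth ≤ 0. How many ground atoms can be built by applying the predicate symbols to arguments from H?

First count ground terms of depth ≤ 0.
Count level by level. With function symbols f3/1, f2/2, the terms of depth ≤ k are the 1 constant together with each function applied to depth-≤(k−1) tuples, so N_k = 1 + N_{k-1} + N_{k-1}^2.
N_0 = 1
So |H| = 1.
A ground atom is a predicate applied to a tuple of terms from H, so the count is the sum over predicates of |H|^arity:
  Reach: 1;  Link: 1^2 = 1
Total ground atoms: 1 + 1 = 2.

2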